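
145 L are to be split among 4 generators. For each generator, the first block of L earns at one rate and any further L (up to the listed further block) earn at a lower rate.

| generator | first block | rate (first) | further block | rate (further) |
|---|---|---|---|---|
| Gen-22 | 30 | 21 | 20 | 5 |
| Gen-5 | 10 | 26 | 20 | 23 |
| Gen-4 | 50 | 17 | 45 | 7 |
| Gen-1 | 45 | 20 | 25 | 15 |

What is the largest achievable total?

Order all 8 blocks by rate: Gen-5/tier1 26 > Gen-5/tier2 23 > Gen-22/tier1 21 > Gen-1/tier1 20 > Gen-4/tier1 17 > Gen-1/tier2 15 > Gen-4/tier2 7 > Gen-22/tier2 5.
Gen-5/tier1 (26): +10 — 135 left.
Gen-5 tier2 at 23: fill all 20 — 115 left.
Fill Gen-22 tier1 block (30 at 21) — 85 left.
Gen-1/tier1 (20): +45 — 40 left.
Gen-4 tier1 at 17: only 40 left, fill 40.
Total = 26×10 + 23×20 + 21×30 + 20×45 + 17×40 = 2930.

2930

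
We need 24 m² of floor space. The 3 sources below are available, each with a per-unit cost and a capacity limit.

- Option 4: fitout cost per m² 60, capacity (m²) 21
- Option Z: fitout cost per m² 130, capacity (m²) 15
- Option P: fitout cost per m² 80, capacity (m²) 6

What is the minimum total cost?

1500

Use sources in increasing cost order.
Option 4 (60): use full 21 ; 3 m² to go.
Option P (80): take the remaining 3 ; done.
Option Z: unused.
Cost = 21×60 + 3×80 = 1500.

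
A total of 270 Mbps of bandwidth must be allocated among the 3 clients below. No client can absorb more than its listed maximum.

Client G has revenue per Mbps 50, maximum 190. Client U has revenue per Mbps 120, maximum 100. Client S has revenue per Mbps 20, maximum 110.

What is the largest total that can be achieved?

Order the clients by revenue per Mbps: Client U 120 > Client G 50 > Client S 20.
Client U: +100 to 100 (cap) — 170 left.
Only 170 left; Client G takes them to reach 170.
Total = 50×170 + 120×100 = 20500.

20500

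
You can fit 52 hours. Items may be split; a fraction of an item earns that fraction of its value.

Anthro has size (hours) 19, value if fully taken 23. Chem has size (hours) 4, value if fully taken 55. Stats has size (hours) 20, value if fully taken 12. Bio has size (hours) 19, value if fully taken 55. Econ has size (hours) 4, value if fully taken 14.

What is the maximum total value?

150.6

Sort by value density: Chem 55/4≈13.8, Econ 14/4≈3.5, Bio 55/19≈2.89, Anthro 23/19≈1.21, Stats 12/20≈0.6.
All 4 hours of Chem fit (value 55) — 48 remain.
Econ: take in full, 4 hours for value 14 — 44 left.
All 19 hours of Bio fit (value 55) — 25 remain.
Anthro: take in full, 19 hours for value 23 — 6 left.
6 hours left: a 6/20 share of Stats gives 12×6/20 = 3.6.
Total value = 150.6.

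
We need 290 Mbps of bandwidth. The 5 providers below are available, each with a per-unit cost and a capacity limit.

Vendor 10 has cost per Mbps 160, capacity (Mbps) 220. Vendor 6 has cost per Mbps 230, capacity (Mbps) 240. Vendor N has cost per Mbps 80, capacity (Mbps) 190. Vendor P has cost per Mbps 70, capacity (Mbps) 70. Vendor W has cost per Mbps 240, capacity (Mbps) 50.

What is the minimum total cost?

24900

Cheapest first:
Vendor P (70): use full 70 → 220 Mbps to go.
Take 190 from Vendor N at 80 → need 30 more.
Take 30 from Vendor 10 at 160 to finish.
Vendor 6, Vendor W: unused.
Cost = 70×70 + 190×80 + 30×160 = 24900.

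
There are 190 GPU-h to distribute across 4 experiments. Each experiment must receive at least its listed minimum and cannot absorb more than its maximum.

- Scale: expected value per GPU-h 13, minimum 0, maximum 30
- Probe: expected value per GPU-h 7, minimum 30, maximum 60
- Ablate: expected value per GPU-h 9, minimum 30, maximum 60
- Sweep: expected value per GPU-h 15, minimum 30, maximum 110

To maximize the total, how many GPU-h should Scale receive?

Meeting every minimum uses 0+30+30+30 = 90 GPU-h, leaving 100.
Highest expected value per GPU-h first: Sweep 15 > Scale 13 > Ablate 9 > Probe 7.
Give Sweep 80 more to hit its cap of 110 — 20 left.
Only 20 left; Scale takes them to reach 20.

20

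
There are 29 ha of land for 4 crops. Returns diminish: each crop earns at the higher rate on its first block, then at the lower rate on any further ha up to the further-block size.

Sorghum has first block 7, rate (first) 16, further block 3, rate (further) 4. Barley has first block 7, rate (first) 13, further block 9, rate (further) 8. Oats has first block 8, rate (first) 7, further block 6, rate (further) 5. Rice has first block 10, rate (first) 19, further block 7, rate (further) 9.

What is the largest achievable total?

Order all 8 blocks by rate: Rice/first 19 > Sorghum/first 16 > Barley/first 13 > Rice/second 9 > Barley/second 8 > Oats/first 7 > Oats/second 5 > Sorghum/second 4.
Rice first at 19: fill all 10 — 19 left.
Sorghum/first (16): +7 — 12 left.
Barley first at 13: fill all 7 — 5 left.
Rice second at 9: only 5 left, fill 5.
Total = 19×10 + 16×7 + 13×7 + 9×5 = 438.

438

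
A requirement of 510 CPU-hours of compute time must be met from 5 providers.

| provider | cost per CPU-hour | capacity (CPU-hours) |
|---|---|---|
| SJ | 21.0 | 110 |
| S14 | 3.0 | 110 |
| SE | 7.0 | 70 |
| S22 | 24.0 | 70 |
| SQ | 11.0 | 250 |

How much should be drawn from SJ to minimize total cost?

80

Cheapest first:
S14 at 3.0: take all 110 CPU-hours → 400 still needed.
SE (7.0): use full 70 → 330 CPU-hours to go.
SQ at 11.0: take all 250 CPU-hours → 80 still needed.
SJ at 21.0: take 80 of its 110 → requirement met.
S22: unused.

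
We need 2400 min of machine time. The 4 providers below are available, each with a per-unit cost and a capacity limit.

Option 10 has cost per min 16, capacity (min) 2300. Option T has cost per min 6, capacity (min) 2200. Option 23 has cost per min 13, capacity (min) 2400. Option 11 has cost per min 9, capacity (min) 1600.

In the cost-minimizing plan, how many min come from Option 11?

Use providers in increasing cost order.
Take 2200 from Option T at 6 — need 200 more.
Option 11 (9): take the remaining 200 — done.
Option 23, Option 10: unused.

200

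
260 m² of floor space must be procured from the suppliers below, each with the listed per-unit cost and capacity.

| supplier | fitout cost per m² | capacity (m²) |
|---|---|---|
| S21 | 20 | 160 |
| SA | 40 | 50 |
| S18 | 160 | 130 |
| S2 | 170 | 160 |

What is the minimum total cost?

13200

Use suppliers in increasing cost order.
S21 (20): use full 160 — 100 m² to go.
Take 50 from SA at 40 — need 50 more.
S18 (160): take the remaining 50 — done.
S2: unused.
Cost = 160×20 + 50×40 + 50×160 = 13200.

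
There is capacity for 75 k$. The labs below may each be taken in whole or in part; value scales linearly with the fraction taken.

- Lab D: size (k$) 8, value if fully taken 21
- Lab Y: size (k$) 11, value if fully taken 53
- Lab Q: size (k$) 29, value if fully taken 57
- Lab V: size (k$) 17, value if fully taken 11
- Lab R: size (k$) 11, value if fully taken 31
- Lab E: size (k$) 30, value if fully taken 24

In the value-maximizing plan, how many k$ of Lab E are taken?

Best value per unit of size first: Lab Y 53/11≈4.82, Lab R 31/11≈2.82, Lab D 21/8≈2.62, Lab Q 57/29≈1.97, Lab E 24/30≈0.8, Lab V 11/17≈0.647.
Take all of Lab Y (11 k$, value 53) — 64 k$ left.
Lab R: take in full, 11 k$ for value 31 — 53 left.
Lab D: take in full, 8 k$ for value 21 — 45 left.
Lab Q: take in full, 29 k$ for value 57 — 16 left.
Fill the last 16 k$ with part of Lab E: 16/30 of it earns 12.8.

16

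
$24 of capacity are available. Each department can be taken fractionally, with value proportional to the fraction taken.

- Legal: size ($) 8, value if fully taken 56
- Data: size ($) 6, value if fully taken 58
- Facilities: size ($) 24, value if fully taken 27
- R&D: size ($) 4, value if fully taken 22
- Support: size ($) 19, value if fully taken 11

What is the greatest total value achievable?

Sort by value density: Data 58/6≈9.67, Legal 56/8≈7, R&D 22/4≈5.5, Facilities 27/24≈1.12, Support 11/19≈0.579.
All 6 $ of Data fit (value 58) — 18 remain.
Legal: take in full, 8 $ for value 56 — 10 left.
R&D: take in full, 4 $ for value 22 — 6 left.
6 $ left: a 6/24 share of Facilities gives 27×6/24 = 6.75.
Total value = 142.75.

142.75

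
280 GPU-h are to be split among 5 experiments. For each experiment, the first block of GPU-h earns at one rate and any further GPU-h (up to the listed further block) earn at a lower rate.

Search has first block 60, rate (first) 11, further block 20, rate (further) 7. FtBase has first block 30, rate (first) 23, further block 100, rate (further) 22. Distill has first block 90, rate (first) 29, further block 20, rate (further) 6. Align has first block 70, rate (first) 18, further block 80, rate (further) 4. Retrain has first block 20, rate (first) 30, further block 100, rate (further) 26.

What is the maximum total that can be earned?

Rank every tier by rate: Retrain/T1 30 > Distill/T1 29 > Retrain/T2 26 > FtBase/T1 23 > FtBase/T2 22 > Align/T1 18 > Search/T1 11 > Search/T2 7 > Distill/T2 6 > Align/T2 4.
Retrain T1 at 30: fill all 20 — 260 left.
Fill Distill T1 block (90 at 29) — 170 left.
Retrain T2 at 26: fill all 100 — 70 left.
FtBase/T1 (23): +30 — 40 left.
40 remain; put them into FtBase T2 at 22.
Total = 30×20 + 29×90 + 26×100 + 23×30 + 22×40 = 7380.

7380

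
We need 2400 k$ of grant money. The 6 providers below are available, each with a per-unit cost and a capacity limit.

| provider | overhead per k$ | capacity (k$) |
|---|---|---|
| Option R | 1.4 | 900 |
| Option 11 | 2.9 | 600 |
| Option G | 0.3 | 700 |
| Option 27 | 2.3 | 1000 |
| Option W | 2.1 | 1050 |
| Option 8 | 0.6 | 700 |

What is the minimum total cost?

2100

Cheapest first:
Take 700 from Option G at 0.3 ; need 1700 more.
Option 8 (0.6): use full 700 ; 1000 k$ to go.
Option R at 1.4: take all 900 k$ ; 100 still needed.
Option W (2.1): take the remaining 100 ; done.
Option 27, Option 11: unused.
Cost = 700×0.3 + 700×0.6 + 900×1.4 + 100×2.1 = 2100.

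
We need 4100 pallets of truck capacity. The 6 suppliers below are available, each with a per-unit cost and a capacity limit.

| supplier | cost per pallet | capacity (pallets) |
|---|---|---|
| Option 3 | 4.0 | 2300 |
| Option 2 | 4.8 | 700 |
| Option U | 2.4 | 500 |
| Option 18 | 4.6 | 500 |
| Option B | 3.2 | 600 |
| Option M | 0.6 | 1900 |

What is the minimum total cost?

8660

Fill from the cheapest supplier first.
Option M (0.6): use full 1900 ; 2200 pallets to go.
Option U (2.4): use full 500 ; 1700 pallets to go.
Take 600 from Option B at 3.2 ; need 1100 more.
Option 3 (4.0): take the remaining 1100 ; done.
Option 18, Option 2: unused.
Cost = 1900×0.6 + 500×2.4 + 600×3.2 + 1100×4.0 = 8660.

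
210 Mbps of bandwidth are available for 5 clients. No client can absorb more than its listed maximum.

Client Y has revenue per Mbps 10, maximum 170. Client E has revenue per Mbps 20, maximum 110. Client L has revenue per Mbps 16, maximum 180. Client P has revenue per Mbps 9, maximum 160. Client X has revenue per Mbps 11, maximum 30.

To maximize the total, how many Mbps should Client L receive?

100

Order the clients by revenue per Mbps: Client E 20 > Client L 16 > Client X 11 > Client Y 10 > Client P 9.
Client E: +110 to 110 (cap) → 100 left.
Client L has room for 180 but only 100 remain, so it gets 100.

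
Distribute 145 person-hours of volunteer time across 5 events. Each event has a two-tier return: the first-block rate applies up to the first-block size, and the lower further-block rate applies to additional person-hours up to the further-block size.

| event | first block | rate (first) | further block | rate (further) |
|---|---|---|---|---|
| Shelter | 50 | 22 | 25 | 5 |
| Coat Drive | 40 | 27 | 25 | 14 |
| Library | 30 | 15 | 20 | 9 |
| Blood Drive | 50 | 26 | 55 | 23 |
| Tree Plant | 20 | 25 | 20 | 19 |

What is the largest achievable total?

3685

Rank every tier by rate: Coat Drive/first 27 > Blood Drive/first 26 > Tree Plant/first 25 > Blood Drive/second 23 > Shelter/first 22 > Tree Plant/second 19 > Library/first 15 > Coat Drive/second 14 > Library/second 9 > Shelter/second 5.
Fill Coat Drive first block (40 at 27) ; 105 left.
Blood Drive first at 26: fill all 50 ; 55 left.
Tree Plant/first (25): +20 ; 35 left.
Blood Drive second at 23: only 35 left, fill 35.
Total = 27×40 + 26×50 + 25×20 + 23×35 = 3685.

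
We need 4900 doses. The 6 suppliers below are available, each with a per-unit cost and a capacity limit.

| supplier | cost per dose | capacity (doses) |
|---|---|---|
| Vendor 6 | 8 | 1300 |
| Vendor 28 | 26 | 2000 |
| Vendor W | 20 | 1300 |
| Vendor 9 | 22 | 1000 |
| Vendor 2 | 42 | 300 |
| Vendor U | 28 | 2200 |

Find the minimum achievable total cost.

92200

Use suppliers in increasing cost order.
Take 1300 from Vendor 6 at 8 → need 3600 more.
Vendor W at 20: take all 1300 doses → 2300 still needed.
Vendor 9 at 22: take all 1000 doses → 1300 still needed.
Vendor 28 (26): take the remaining 1300 → done.
Vendor U, Vendor 2: unused.
Cost = 1300×8 + 1300×20 + 1000×22 + 1300×26 = 92200.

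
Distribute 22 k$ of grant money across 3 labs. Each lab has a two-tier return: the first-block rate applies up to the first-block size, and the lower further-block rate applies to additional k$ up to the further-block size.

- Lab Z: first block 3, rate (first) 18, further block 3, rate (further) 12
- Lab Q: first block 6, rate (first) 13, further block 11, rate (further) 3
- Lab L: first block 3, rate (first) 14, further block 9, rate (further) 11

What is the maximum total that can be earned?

287

Treat each block as its own option and order by rate: Lab Z/T1 18 > Lab L/T1 14 > Lab Q/T1 13 > Lab Z/T2 12 > Lab L/T2 11 > Lab Q/T2 3.
Lab Z T1 at 18: fill all 3 — 19 left.
Fill Lab L T1 block (3 at 14) — 16 left.
Fill Lab Q T1 block (6 at 13) — 10 left.
Fill Lab Z T2 block (3 at 12) — 7 left.
7 remain; put them into Lab L T2 at 11.
Total = 18×3 + 14×3 + 13×6 + 12×3 + 11×7 = 287.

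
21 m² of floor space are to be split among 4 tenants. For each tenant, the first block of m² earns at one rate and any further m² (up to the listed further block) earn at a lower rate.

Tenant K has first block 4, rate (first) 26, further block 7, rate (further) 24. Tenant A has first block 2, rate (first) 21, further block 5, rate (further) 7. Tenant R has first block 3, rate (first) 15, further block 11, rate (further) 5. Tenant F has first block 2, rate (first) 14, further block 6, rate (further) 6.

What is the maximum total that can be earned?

Treat each block as its own option and order by rate: Tenant K/first 26 > Tenant K/second 24 > Tenant A/first 21 > Tenant R/first 15 > Tenant F/first 14 > Tenant A/second 7 > Tenant F/second 6 > Tenant R/second 5.
Fill Tenant K first block (4 at 26) → 17 left.
Fill Tenant K second block (7 at 24) → 10 left.
Tenant A first at 21: fill all 2 → 8 left.
Fill Tenant R first block (3 at 15) → 5 left.
Tenant F first at 14: fill all 2 → 3 left.
Tenant A second at 7: only 3 left, fill 3.
Total = 26×4 + 24×7 + 21×2 + 15×3 + 14×2 + 7×3 = 408.

408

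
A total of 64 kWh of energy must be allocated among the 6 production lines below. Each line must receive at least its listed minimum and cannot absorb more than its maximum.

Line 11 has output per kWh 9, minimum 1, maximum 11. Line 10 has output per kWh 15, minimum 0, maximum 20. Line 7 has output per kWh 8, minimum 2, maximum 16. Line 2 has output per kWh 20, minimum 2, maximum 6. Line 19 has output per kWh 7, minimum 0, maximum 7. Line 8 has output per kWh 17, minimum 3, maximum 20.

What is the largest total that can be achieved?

Meeting every minimum uses 1+0+2+2+0+3 = 8 kWh, leaving 56.
Rank by output per kWh: Line 2 20 > Line 8 17 > Line 10 15 > Line 11 9 > Line 7 8 > Line 19 7.
Line 2 takes 4 more to reach its cap of 6 — 52 left.
Give Line 8 17 more to hit its cap of 20 — 35 left.
Line 10: +20 to 20 (cap) — 15 left.
Give Line 11 10 more to hit its cap of 11 — 5 left.
Line 7: +5 (room for 14) → 7. Pool exhausted.
Total = 9×11 + 15×20 + 8×7 + 20×6 + 17×20 = 915.

915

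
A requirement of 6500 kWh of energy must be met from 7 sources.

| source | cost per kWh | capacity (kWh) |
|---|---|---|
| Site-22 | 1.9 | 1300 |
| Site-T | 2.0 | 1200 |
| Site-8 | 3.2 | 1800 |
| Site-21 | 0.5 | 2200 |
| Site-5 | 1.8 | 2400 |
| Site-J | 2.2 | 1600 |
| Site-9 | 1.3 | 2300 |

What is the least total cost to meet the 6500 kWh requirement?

Fill from the cheapest source first.
Take 2200 from Site-21 at 0.5 — need 4300 more.
Site-9 (1.3): use full 2300 — 2000 kWh to go.
Take 2000 from Site-5 at 1.8 to finish.
Site-22, Site-T, Site-J, Site-8: unused.
Cost = 2200×0.5 + 2300×1.3 + 2000×1.8 = 7690.

7690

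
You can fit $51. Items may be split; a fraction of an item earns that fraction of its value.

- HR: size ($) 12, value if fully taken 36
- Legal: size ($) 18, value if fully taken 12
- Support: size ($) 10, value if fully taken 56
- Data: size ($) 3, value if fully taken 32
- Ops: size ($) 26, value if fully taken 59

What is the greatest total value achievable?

183

Best value per unit of size first: Data 32/3≈10.7, Support 56/10≈5.6, HR 36/12≈3, Ops 59/26≈2.27, Legal 12/18≈0.667.
Data: take in full, 3 $ for value 32 ; 48 left.
All 10 $ of Support fit (value 56) ; 38 remain.
Take all of HR (12 $, value 36) ; 26 $ left.
All 26 $ of Ops fit (value 59) ; 0 remain.
Total value = 183.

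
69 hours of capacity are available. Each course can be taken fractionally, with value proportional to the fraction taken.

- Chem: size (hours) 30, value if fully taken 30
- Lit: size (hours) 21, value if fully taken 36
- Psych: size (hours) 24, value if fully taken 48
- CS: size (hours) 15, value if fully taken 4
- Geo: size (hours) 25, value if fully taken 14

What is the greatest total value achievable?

Rank by value-to-size ratio: Psych 48/24≈2, Lit 36/21≈1.71, Chem 30/30≈1, Geo 14/25≈0.56, CS 4/15≈0.267.
Psych: take in full, 24 hours for value 48 → 45 left.
Take all of Lit (21 hours, value 36) → 24 hours left.
Only 24 hours remain; take 24/30 of Chem for value 30×24/30 = 24.
Total value = 108.

108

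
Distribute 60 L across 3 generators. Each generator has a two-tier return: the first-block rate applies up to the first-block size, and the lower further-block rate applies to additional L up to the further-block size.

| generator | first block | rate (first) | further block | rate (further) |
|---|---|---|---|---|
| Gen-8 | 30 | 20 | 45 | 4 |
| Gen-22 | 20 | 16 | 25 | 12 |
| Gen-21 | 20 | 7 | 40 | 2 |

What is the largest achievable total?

1040

Treat each block as its own option and order by rate: Gen-8/tier1 20 > Gen-22/tier1 16 > Gen-22/tier2 12 > Gen-21/tier1 7 > Gen-8/tier2 4 > Gen-21/tier2 2.
Gen-8/tier1 (20): +30 → 30 left.
Gen-22 tier1 at 16: fill all 20 → 10 left.
Gen-22/tier2: +10 of 25 at 12; pool empty.
Total = 20×30 + 16×20 + 12×10 = 1040.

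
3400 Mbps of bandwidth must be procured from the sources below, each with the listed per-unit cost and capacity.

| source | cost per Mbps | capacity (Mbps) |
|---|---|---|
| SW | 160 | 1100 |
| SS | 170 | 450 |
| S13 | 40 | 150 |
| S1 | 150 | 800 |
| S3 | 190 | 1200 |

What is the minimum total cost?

Fill from the cheapest source first.
S13 at 40: take all 150 Mbps → 3250 still needed.
S1 (150): use full 800 → 2450 Mbps to go.
SW (160): use full 1100 → 1350 Mbps to go.
SS at 170: take all 450 Mbps → 900 still needed.
Take 900 from S3 at 190 to finish.
Cost = 150×40 + 800×150 + 1100×160 + 450×170 + 900×190 = 549500.

549500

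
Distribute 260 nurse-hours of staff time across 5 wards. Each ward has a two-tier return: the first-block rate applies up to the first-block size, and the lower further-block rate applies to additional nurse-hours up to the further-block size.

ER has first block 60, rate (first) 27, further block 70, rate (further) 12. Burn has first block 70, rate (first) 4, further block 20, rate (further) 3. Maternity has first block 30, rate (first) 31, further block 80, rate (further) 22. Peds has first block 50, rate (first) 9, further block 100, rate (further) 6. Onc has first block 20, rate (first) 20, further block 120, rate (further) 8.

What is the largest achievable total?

Treat each block as its own option and order by rate: Maternity/first 31 > ER/first 27 > Maternity/second 22 > Onc/first 20 > ER/second 12 > Peds/first 9 > Onc/second 8 > Peds/second 6 > Burn/first 4 > Burn/second 3.
Maternity/first (31): +30 ; 230 left.
ER first at 27: fill all 60 ; 170 left.
Maternity/second (22): +80 ; 90 left.
Onc/first (20): +20 ; 70 left.
Fill ER second block (70 at 12) ; 0 left.
Total = 31×30 + 27×60 + 22×80 + 20×20 + 12×70 = 5550.

5550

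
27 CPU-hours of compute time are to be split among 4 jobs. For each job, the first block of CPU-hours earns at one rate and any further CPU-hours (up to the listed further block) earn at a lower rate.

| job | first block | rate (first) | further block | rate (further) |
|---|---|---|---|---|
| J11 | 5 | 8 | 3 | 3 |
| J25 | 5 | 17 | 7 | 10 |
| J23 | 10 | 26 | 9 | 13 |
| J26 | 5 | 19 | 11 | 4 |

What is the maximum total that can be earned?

531

Treat each block as its own option and order by rate: J23/first 26 > J26/first 19 > J25/first 17 > J23/second 13 > J25/second 10 > J11/first 8 > J26/second 4 > J11/second 3.
J23/first (26): +10 → 17 left.
J26/first (19): +5 → 12 left.
Fill J25 first block (5 at 17) → 7 left.
J23/second: +7 of 9 at 13; pool empty.
Total = 26×10 + 19×5 + 17×5 + 13×7 = 531.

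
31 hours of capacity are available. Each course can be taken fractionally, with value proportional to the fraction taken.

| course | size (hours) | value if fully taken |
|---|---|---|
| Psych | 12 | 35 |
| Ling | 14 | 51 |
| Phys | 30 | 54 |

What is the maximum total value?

95

Sort by value density: Ling 51/14≈3.64, Psych 35/12≈2.92, Phys 54/30≈1.8.
Ling: take in full, 14 hours for value 51 ; 17 left.
All 12 hours of Psych fit (value 35) ; 5 remain.
Fill the last 5 hours with part of Phys: 5/30 of it earns 9.
Total value = 95.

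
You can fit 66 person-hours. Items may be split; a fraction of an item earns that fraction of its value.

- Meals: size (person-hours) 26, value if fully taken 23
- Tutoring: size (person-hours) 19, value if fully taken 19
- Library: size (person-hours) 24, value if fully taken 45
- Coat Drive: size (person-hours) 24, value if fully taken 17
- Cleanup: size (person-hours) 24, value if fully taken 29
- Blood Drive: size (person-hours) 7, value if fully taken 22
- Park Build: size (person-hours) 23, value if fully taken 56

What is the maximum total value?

137.5

Rank by value-to-size ratio: Blood Drive 22/7≈3.14, Park Build 56/23≈2.43, Library 45/24≈1.88, Cleanup 29/24≈1.21, Tutoring 19/19≈1, Meals 23/26≈0.885, Coat Drive 17/24≈0.708.
All 7 person-hours of Blood Drive fit (value 22) — 59 remain.
Park Build: take in full, 23 person-hours for value 56 — 36 left.
Library: take in full, 24 person-hours for value 45 — 12 left.
12 person-hours left: a 12/24 share of Cleanup gives 29×12/24 = 14.5.
Total value = 137.5.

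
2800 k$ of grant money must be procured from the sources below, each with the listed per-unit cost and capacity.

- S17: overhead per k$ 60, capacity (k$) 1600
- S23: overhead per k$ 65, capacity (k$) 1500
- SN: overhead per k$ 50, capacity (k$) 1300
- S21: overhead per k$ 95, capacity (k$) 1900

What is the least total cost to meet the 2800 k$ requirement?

155000

Use sources in increasing cost order.
SN (50): use full 1300 → 1500 k$ to go.
S17 (60): take the remaining 1500 → done.
S23, S21: unused.
Cost = 1300×50 + 1500×60 = 155000.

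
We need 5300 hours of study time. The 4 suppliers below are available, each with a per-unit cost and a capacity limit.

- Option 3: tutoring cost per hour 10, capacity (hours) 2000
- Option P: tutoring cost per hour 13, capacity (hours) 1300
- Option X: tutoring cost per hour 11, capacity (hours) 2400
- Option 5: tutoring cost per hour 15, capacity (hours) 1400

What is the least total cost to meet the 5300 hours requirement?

58100

Fill from the cheapest supplier first.
Option 3 at 10: take all 2000 hours — 3300 still needed.
Option X at 11: take all 2400 hours — 900 still needed.
Option P (13): take the remaining 900 — done.
Option 5: unused.
Cost = 2000×10 + 2400×11 + 900×13 = 58100.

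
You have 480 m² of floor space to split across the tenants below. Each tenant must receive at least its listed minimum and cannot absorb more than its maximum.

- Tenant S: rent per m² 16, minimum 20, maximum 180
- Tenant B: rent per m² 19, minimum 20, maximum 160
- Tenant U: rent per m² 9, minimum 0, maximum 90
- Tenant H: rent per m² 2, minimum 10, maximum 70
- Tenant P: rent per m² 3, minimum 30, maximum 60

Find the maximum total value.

6870

Meeting every minimum uses 20+20+0+10+30 = 80 m², leaving 400.
Rank by rent per m²: Tenant B 19 > Tenant S 16 > Tenant U 9 > Tenant P 3 > Tenant H 2.
Tenant B takes 140 more to reach its cap of 160 ; 260 left.
Tenant S: +160 to 180 (cap) ; 100 left.
Tenant U: +90 to 90 (cap) ; 10 left.
Only 10 left; Tenant P takes them to reach 40.
Total = 16×180 + 19×160 + 9×90 + 2×10 + 3×40 = 6870.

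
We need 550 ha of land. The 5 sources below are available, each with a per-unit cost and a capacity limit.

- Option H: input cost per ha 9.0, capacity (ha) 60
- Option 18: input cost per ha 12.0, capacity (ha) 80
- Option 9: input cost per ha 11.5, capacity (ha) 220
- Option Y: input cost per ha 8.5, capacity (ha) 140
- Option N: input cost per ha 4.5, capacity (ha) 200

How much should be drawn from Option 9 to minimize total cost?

150

Fill from the cheapest source first.
Take 200 from Option N at 4.5 → need 350 more.
Option Y (8.5): use full 140 → 210 ha to go.
Take 60 from Option H at 9.0 → need 150 more.
Take 150 from Option 9 at 11.5 to finish.
Option 18: unused.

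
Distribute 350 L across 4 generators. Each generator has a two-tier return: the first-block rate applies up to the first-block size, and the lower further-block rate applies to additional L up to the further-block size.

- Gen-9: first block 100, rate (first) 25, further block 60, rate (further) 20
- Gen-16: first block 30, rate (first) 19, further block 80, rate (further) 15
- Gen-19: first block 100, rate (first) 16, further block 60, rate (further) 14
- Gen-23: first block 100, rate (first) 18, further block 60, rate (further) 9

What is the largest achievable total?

Order all 8 blocks by rate: Gen-9/T1 25 > Gen-9/T2 20 > Gen-16/T1 19 > Gen-23/T1 18 > Gen-19/T1 16 > Gen-16/T2 15 > Gen-19/T2 14 > Gen-23/T2 9.
Fill Gen-9 T1 block (100 at 25) → 250 left.
Gen-9/T2 (20): +60 → 190 left.
Gen-16 T1 at 19: fill all 30 → 160 left.
Fill Gen-23 T1 block (100 at 18) → 60 left.
Gen-19/T1: +60 of 100 at 16; pool empty.
Total = 25×100 + 20×60 + 19×30 + 18×100 + 16×60 = 7030.

7030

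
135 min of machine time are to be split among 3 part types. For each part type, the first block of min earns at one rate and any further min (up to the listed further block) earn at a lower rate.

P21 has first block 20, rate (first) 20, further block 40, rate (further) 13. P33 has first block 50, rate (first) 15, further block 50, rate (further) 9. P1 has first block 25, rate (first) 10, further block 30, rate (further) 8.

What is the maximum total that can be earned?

Treat each block as its own option and order by rate: P21/tier1 20 > P33/tier1 15 > P21/tier2 13 > P1/tier1 10 > P33/tier2 9 > P1/tier2 8.
P21 tier1 at 20: fill all 20 → 115 left.
P33 tier1 at 15: fill all 50 → 65 left.
Fill P21 tier2 block (40 at 13) → 25 left.
P1 tier1 at 10: fill all 25 → 0 left.
Total = 20×20 + 15×50 + 13×40 + 10×25 = 1920.

1920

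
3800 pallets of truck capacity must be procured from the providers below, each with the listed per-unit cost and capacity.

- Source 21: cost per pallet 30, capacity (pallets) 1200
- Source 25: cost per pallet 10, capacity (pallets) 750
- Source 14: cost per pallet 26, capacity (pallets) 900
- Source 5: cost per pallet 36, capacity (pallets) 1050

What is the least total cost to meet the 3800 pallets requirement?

Cheapest first:
Source 25 at 10: take all 750 pallets — 3050 still needed.
Source 14 at 26: take all 900 pallets — 2150 still needed.
Source 21 (30): use full 1200 — 950 pallets to go.
Take 950 from Source 5 at 36 to finish.
Cost = 750×10 + 900×26 + 1200×30 + 950×36 = 101100.

101100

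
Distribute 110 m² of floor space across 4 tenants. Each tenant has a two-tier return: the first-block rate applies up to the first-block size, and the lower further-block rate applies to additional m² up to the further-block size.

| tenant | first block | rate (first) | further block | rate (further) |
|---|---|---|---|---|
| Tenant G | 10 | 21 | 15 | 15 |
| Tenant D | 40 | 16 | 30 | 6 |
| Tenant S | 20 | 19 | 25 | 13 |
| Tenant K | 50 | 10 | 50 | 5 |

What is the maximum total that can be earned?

Rank every tier by rate: Tenant G/T1 21 > Tenant S/T1 19 > Tenant D/T1 16 > Tenant G/T2 15 > Tenant S/T2 13 > Tenant K/T1 10 > Tenant D/T2 6 > Tenant K/T2 5.
Tenant G T1 at 21: fill all 10 ; 100 left.
Tenant S/T1 (19): +20 ; 80 left.
Tenant D/T1 (16): +40 ; 40 left.
Tenant G T2 at 15: fill all 15 ; 25 left.
Tenant S/T2 (13): +25 ; 0 left.
Total = 21×10 + 19×20 + 16×40 + 15×15 + 13×25 = 1780.

1780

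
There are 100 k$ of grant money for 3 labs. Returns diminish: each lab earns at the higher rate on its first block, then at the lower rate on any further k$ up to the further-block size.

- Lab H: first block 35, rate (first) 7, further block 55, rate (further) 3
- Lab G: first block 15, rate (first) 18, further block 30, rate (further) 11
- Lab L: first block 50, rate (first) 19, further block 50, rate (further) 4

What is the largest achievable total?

1585

Order all 6 blocks by rate: Lab L/tier1 19 > Lab G/tier1 18 > Lab G/tier2 11 > Lab H/tier1 7 > Lab L/tier2 4 > Lab H/tier2 3.
Lab L tier1 at 19: fill all 50 — 50 left.
Lab G/tier1 (18): +15 — 35 left.
Lab G/tier2 (11): +30 — 5 left.
Lab H tier1 at 7: only 5 left, fill 5.
Total = 19×50 + 18×15 + 11×30 + 7×5 = 1585.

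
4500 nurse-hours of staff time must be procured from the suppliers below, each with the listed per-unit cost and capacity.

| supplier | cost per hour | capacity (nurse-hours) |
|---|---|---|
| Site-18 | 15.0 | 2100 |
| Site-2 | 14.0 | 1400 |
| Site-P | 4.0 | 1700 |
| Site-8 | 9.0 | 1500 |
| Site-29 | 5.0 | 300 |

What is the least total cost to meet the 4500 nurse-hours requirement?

35800

Cheapest first:
Take 1700 from Site-P at 4.0 → need 2800 more.
Site-29 at 5.0: take all 300 nurse-hours → 2500 still needed.
Site-8 (9.0): use full 1500 → 1000 nurse-hours to go.
Take 1000 from Site-2 at 14.0 to finish.
Site-18: unused.
Cost = 1700×4.0 + 300×5.0 + 1500×9.0 + 1000×14.0 = 35800.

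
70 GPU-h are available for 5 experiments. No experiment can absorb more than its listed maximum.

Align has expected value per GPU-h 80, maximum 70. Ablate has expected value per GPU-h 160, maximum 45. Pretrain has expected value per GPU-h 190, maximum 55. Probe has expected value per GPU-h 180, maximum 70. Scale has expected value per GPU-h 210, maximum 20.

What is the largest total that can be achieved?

Rank by expected value per GPU-h: Scale 210 > Pretrain 190 > Probe 180 > Ablate 160 > Align 80.
Give Scale 20 to hit its cap of 20 → 50 left.
Only 50 left; Pretrain takes them to reach 50.
Total = 190×50 + 210×20 = 13700.

13700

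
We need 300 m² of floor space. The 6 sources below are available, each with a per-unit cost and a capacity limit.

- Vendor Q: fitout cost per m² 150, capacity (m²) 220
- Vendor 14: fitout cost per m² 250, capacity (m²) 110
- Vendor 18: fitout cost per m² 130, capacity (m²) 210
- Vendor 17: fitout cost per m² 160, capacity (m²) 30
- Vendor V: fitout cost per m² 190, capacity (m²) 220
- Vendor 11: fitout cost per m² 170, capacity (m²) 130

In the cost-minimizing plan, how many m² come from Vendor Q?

Cheapest first:
Take 210 from Vendor 18 at 130 → need 90 more.
Vendor Q (150): take the remaining 90 → done.
Vendor 17, Vendor 11, Vendor V, Vendor 14: unused.

90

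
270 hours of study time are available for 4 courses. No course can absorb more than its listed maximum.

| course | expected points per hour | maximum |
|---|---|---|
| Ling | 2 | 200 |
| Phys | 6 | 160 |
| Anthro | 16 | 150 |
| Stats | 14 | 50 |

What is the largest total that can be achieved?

3520

Rank by expected points per hour: Anthro 16 > Stats 14 > Phys 6 > Ling 2.
Anthro takes 150 to reach its cap of 150 → 120 left.
Stats: +50 to 50 (cap) → 70 left.
Phys has room for 160 but only 70 remain, so it gets 70.
Total = 6×70 + 16×150 + 14×50 = 3520.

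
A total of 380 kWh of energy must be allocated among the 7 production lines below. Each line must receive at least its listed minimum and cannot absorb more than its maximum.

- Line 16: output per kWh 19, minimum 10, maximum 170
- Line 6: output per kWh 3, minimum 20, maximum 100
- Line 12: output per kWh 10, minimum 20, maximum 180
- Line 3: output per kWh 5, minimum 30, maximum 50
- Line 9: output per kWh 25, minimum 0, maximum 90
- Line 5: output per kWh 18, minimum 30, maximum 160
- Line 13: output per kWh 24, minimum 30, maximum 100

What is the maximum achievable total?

7310

Meeting every minimum uses 10+20+20+30+0+30+30 = 140 kWh, leaving 240.
Order the production lines by output per kWh: Line 9 25 > Line 13 24 > Line 16 19 > Line 5 18 > Line 12 10 > Line 3 5 > Line 6 3.
Line 9 takes 90 more to reach its cap of 90 ; 150 left.
Line 13: +70 to 100 (cap) ; 80 left.
Line 16: +80 (room for 160) → 90. Pool exhausted.
Total = 19×90 + 3×20 + 10×20 + 5×30 + 25×90 + 18×30 + 24×100 = 7310.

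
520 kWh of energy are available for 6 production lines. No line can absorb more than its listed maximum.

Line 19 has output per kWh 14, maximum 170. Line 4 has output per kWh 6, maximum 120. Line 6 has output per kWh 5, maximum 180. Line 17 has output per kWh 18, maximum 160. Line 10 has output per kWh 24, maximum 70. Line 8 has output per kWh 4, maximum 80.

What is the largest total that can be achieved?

Order the production lines by output per kWh: Line 10 24 > Line 17 18 > Line 19 14 > Line 4 6 > Line 6 5 > Line 8 4.
Line 10 takes 70 to reach its cap of 70 — 450 left.
Give Line 17 160 to hit its cap of 160 — 290 left.
Give Line 19 170 to hit its cap of 170 — 120 left.
Give Line 4 120 to hit its cap of 120 — 0 left.
Total = 14×170 + 6×120 + 18×160 + 24×70 = 7660.

7660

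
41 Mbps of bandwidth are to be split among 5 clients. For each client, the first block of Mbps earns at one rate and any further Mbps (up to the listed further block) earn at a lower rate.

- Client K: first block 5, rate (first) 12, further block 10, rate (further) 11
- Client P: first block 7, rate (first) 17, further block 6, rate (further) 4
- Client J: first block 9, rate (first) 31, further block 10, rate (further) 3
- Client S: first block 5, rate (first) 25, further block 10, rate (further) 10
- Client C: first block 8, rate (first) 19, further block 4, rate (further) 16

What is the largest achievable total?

Rank every tier by rate: Client J/T1 31 > Client S/T1 25 > Client C/T1 19 > Client P/T1 17 > Client C/T2 16 > Client K/T1 12 > Client K/T2 11 > Client S/T2 10 > Client P/T2 4 > Client J/T2 3.
Client J/T1 (31): +9 — 32 left.
Fill Client S T1 block (5 at 25) — 27 left.
Fill Client C T1 block (8 at 19) — 19 left.
Client P T1 at 17: fill all 7 — 12 left.
Fill Client C T2 block (4 at 16) — 8 left.
Client K/T1 (12): +5 — 3 left.
Client K T2 at 11: only 3 left, fill 3.
Total = 31×9 + 25×5 + 19×8 + 17×7 + 16×4 + 12×5 + 11×3 = 832.

832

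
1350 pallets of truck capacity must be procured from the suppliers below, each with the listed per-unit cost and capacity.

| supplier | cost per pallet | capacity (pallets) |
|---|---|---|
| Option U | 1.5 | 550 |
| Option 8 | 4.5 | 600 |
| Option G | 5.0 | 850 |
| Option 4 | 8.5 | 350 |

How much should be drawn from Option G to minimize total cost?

200

Use suppliers in increasing cost order.
Option U at 1.5: take all 550 pallets ; 800 still needed.
Option 8 at 4.5: take all 600 pallets ; 200 still needed.
Take 200 from Option G at 5.0 to finish.
Option 4: unused.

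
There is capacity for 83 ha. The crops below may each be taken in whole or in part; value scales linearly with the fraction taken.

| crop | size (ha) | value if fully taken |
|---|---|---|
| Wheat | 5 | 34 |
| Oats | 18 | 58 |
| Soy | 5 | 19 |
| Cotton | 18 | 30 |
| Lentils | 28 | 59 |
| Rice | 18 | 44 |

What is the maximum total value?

229

Rank by value-to-size ratio: Wheat 34/5≈6.8, Soy 19/5≈3.8, Oats 58/18≈3.22, Rice 44/18≈2.44, Lentils 59/28≈2.11, Cotton 30/18≈1.67.
All 5 ha of Wheat fit (value 34) — 78 remain.
All 5 ha of Soy fit (value 19) — 73 remain.
All 18 ha of Oats fit (value 58) — 55 remain.
Rice: take in full, 18 ha for value 44 — 37 left.
All 28 ha of Lentils fit (value 59) — 9 remain.
9 ha left: a 9/18 share of Cotton gives 30×9/18 = 15.
Total value = 229.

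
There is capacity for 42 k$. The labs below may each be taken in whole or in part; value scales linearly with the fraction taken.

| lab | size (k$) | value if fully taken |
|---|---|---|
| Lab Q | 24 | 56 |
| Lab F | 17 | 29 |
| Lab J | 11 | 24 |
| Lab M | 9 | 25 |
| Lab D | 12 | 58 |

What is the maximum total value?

Rank by value-to-size ratio: Lab D 58/12≈4.83, Lab M 25/9≈2.78, Lab Q 56/24≈2.33, Lab J 24/11≈2.18, Lab F 29/17≈1.71.
Take all of Lab D (12 k$, value 58) → 30 k$ left.
All 9 k$ of Lab M fit (value 25) → 21 remain.
Only 21 k$ remain; take 21/24 of Lab Q for value 56×21/24 = 49.
Total value = 132.

132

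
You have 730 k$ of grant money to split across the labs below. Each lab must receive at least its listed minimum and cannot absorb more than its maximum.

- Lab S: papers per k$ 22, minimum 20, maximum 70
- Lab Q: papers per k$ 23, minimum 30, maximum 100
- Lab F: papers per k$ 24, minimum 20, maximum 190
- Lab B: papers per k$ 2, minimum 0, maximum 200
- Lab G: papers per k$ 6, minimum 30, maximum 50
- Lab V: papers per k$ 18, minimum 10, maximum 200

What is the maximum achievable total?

12540

Meeting every minimum uses 20+30+20+0+30+10 = 110 k$, leaving 620.
Highest papers per k$ first: Lab F 24 > Lab Q 23 > Lab S 22 > Lab V 18 > Lab G 6 > Lab B 2.
Lab F takes 170 more to reach its cap of 190 ; 450 left.
Lab Q: +70 to 100 (cap) ; 380 left.
Lab S takes 50 more to reach its cap of 70 ; 330 left.
Lab V takes 190 more to reach its cap of 200 ; 140 left.
Lab G takes 20 more to reach its cap of 50 ; 120 left.
Lab B has room for 200 more but only 120 remain, so it gets 120.
Total = 22×70 + 23×100 + 24×190 + 2×120 + 6×50 + 18×200 = 12540.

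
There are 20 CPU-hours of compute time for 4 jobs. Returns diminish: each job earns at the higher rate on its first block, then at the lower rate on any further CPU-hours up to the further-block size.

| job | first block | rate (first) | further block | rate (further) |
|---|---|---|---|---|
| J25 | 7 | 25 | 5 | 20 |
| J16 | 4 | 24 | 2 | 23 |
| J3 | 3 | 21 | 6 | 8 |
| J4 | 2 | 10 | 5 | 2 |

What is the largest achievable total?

460

Rank every tier by rate: J25/tier1 25 > J16/tier1 24 > J16/tier2 23 > J3/tier1 21 > J25/tier2 20 > J4/tier1 10 > J3/tier2 8 > J4/tier2 2.
J25 tier1 at 25: fill all 7 ; 13 left.
Fill J16 tier1 block (4 at 24) ; 9 left.
J16 tier2 at 23: fill all 2 ; 7 left.
Fill J3 tier1 block (3 at 21) ; 4 left.
J25 tier2 at 20: only 4 left, fill 4.
Total = 25×7 + 24×4 + 23×2 + 21×3 + 20×4 = 460.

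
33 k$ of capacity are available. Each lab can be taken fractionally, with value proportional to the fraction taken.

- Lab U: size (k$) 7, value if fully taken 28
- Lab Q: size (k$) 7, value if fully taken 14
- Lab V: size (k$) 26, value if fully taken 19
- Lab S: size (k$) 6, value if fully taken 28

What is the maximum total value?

79.5

Best value per unit of size first: Lab S 28/6≈4.67, Lab U 28/7≈4, Lab Q 14/7≈2, Lab V 19/26≈0.731.
Lab S: take in full, 6 k$ for value 28 → 27 left.
Take all of Lab U (7 k$, value 28) → 20 k$ left.
Take all of Lab Q (7 k$, value 14) → 13 k$ left.
Fill the last 13 k$ with part of Lab V: 13/26 of it earns 9.5.
Total value = 79.5.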